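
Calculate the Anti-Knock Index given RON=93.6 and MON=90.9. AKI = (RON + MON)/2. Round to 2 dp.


AKI = (RON + MON) / 2
AKI = (93.6 + 90.9) / 2
AKI = 184.5 / 2 = 92.25


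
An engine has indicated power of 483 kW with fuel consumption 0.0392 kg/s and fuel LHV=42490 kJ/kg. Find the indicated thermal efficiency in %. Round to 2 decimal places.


eta_ith = (IP / (mf * LHV)) * 100
Denominator = 0.0392 * 42490 = 1665.6080 kW
eta_ith = (483 / 1665.6080) * 100 = 29.00%


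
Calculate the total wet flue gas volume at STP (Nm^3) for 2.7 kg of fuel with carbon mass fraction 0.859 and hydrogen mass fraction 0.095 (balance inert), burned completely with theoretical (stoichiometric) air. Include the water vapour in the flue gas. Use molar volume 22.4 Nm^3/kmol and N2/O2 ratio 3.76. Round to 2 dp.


Per kg fuel: CO2 = (C/12 kmol)*22.4 = (0.859/12)*22.4 = 1.60347 Nm^3
Per kg fuel: H2O = (H/2 kmol)*22.4 = (0.095/2)*22.4 = 1.06400 Nm^3
O2 needed per kg fuel = C/12 + H/4 = 0.859/12 + 0.095/4 = 0.09533333 kmol
Per kg fuel: N2 = O2*3.76*22.4 = 0.09533333*3.76*22.4 = 8.02935 Nm^3
Total per kg = 1.60347 + 1.06400 + 8.02935 = 10.69682 Nm^3
Total = 10.69682 * 2.7 = 28.88 Nm^3


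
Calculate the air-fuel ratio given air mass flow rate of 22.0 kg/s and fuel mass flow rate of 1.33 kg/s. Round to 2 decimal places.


AFR = m_air / m_fuel
AFR = 22.0 / 1.33 = 16.54


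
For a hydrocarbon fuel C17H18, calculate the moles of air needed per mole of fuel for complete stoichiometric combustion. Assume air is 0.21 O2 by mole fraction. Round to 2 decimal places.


Balanced combustion: C17H18 + 21.5 O2 -> 17 CO2 + 9 H2O
O2 needed = C + H/4 = 17 + 18/4 = 21.50 moles
Air moles = O2 / 0.21 = 21.50 / 0.21 = 102.38 moles air


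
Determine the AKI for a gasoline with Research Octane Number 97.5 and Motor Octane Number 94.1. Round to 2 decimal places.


AKI = (RON + MON) / 2
AKI = (97.5 + 94.1) / 2
AKI = 191.6 / 2 = 95.80


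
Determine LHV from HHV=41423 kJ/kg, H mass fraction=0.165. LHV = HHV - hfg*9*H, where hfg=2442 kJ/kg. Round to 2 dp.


LHV = HHV - hfg * 9 * H
Water correction = 2442 * 9 * 0.165 = 3626.370 kJ/kg
LHV = 41423 - 3626.370 = 37796.63 kJ/kg


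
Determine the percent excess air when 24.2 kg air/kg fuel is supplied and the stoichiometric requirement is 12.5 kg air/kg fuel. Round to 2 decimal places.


Excess air = actual - stoichiometric = 24.2 - 12.5 = 11.70 kg/kg fuel
Excess air % = (excess / stoich) * 100 = (11.70 / 12.5) * 100 = 93.60%


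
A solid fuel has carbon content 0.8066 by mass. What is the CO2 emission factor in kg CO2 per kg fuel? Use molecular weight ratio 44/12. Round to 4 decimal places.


EF = C_frac * (M_CO2 / M_C)
EF = 0.8066 * (44/12)
EF = 0.8066 * 3.666667 = 2.9575 kg_CO2/kg_fuel


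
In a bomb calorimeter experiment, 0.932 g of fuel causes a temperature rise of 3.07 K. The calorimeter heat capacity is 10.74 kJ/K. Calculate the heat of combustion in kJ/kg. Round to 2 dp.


Hc = C_cal * delta_T / m_fuel
Q_released = 10.74 * 3.07 = 32.9718 kJ
m_fuel = 0.932 g = 0.932/1000 kg = 0.000932 kg
Hc = 32.9718 / 0.000932 = 35377.47 kJ/kg


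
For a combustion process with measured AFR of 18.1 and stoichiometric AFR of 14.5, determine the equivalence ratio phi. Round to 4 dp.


phi = AFR_stoich / AFR_actual
phi = 14.5 / 18.1 = 0.8011


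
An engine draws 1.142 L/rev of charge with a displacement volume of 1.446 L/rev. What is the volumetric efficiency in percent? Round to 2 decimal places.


eta_v = (V_actual / V_disp) * 100
Ratio = 1.142 / 1.446 = 0.7898
eta_v = 0.7898 * 100 = 78.98%


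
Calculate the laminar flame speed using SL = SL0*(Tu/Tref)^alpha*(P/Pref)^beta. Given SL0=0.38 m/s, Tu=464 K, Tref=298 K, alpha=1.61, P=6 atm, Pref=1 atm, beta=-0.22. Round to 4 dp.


SL = SL0 * (Tu/Tref)^alpha * (P/Pref)^beta
T ratio = 464/298 = 1.55704698
(T ratio)^alpha = 1.55704698^1.61 = 2.039885
(P/Pref)^beta = 6^(-0.22) = 0.674228
SL = 0.38 * 2.039885 * 0.674228 = 0.5226 m/s


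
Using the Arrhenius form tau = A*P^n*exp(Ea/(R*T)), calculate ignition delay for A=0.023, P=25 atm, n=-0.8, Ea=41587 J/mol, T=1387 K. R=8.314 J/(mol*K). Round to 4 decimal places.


tau = A * P^n * exp(Ea/(R*T))
P^n = 25^(-0.8) = 0.07614616
Ea/(R*T) = 41587/(8.314*1387) = 3.606377
exp(Ea/(R*T)) = 36.832363
tau = 0.023 * 0.07614616 * 36.832363 = 0.0645 ms


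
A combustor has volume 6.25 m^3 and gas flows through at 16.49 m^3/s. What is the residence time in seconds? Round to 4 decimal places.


tau = V / Q_flow
tau = 6.25 / 16.49 = 0.3790 s


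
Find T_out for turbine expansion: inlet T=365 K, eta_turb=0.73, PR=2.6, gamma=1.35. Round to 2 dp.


T_out = T_in * (1 - eta * (1 - PR^(-(gamma-1)/gamma)))
Exponent = -(1.35-1)/1.35 = -0.25925926
PR^exp = 2.6^(-0.25925926) = 0.78057442
Factor = 1 - 0.73*(1 - 0.78057442) = 0.83981933
T_out = 365 * 0.83981933 = 306.53 K


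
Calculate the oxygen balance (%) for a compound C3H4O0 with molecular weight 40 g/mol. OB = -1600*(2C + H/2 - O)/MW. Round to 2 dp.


OB = -1600 * (2C + H/2 - O) / MW
Inner = 2*3 + 4/2 - 0 = 8.00
OB = -1600 * 8.00 / 40 = -320.00%


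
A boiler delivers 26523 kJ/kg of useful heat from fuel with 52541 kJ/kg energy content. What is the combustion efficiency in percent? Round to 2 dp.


Efficiency = (Q_useful / Q_fuel) * 100
Efficiency = (26523 / 52541) * 100
Efficiency = 0.5048 * 100 = 50.48%


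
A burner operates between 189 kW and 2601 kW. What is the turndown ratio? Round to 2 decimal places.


TDR = Q_max / Q_min
TDR = 2601 / 189 = 13.76


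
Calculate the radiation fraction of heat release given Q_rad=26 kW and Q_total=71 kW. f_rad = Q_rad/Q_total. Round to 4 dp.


f_rad = Q_rad / Q_total
f_rad = 26 / 71 = 0.3662


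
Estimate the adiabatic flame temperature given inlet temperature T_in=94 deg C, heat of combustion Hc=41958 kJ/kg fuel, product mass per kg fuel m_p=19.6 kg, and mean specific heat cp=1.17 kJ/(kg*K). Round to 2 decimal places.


T_ad = T_in + Hc / (m_p * cp)
Denominator = 19.6 * 1.17 = 22.9320
Temperature rise = 41958 / 22.9320 = 1829.67 K
T_ad = 94 + 1829.67 = 1923.67 deg C


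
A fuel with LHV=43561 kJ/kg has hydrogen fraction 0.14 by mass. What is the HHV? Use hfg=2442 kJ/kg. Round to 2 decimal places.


HHV = LHV + hfg * 9 * H
Water addition = 2442 * 9 * 0.14 = 3076.920 kJ/kg
HHV = 43561 + 3076.920 = 46637.92 kJ/kg


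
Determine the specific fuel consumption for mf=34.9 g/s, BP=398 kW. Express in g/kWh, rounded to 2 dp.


SFC = (mf / BP) * 3600
Rate = 34.9 / 398 = 0.087688 g/(s*kW)
SFC = 0.087688 * 3600 = 315.68 g/kWh


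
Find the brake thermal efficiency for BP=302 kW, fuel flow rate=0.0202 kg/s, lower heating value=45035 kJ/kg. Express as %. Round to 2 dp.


eta_BTE = (BP / (mf * LHV)) * 100
Denominator = 0.0202 * 45035 = 909.7070 kW
eta_BTE = (302 / 909.7070) * 100 = 33.20%


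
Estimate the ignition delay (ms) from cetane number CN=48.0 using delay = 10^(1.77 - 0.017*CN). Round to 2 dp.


delay = 10^(1.77 - 0.017*CN)
Exponent = 1.77 - 0.017*48.0 = 0.9540
delay = 10^0.9540 = 8.99 ms


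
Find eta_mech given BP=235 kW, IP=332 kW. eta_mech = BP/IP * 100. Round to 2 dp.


eta_mech = (BP / IP) * 100
Ratio = 235 / 332 = 0.7078
eta_mech = 0.7078 * 100 = 70.78%


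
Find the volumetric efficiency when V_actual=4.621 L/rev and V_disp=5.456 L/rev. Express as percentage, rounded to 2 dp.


eta_v = (V_actual / V_disp) * 100
Ratio = 4.621 / 5.456 = 0.8470
eta_v = 0.8470 * 100 = 84.70%


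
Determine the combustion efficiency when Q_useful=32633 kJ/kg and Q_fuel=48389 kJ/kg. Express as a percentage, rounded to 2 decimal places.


Efficiency = (Q_useful / Q_fuel) * 100
Efficiency = (32633 / 48389) * 100
Efficiency = 0.6744 * 100 = 67.44%


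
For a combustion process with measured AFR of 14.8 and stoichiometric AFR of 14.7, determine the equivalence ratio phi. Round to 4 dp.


phi = AFR_stoich / AFR_actual
phi = 14.7 / 14.8 = 0.9932


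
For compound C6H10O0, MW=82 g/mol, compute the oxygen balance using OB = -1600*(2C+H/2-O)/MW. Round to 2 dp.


OB = -1600 * (2C + H/2 - O) / MW
Inner = 2*6 + 10/2 - 0 = 17.00
OB = -1600 * 17.00 / 82 = -331.71%


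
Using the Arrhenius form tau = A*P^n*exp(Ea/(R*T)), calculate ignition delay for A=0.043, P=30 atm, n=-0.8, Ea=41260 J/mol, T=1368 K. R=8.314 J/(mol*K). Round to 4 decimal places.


tau = A * P^n * exp(Ea/(R*T))
P^n = 30^(-0.8) = 0.06581168
Ea/(R*T) = 41260/(8.314*1368) = 3.627715
exp(Ea/(R*T)) = 37.626724
tau = 0.043 * 0.06581168 * 37.626724 = 0.1065 ms


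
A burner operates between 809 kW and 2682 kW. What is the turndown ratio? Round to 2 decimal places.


TDR = Q_max / Q_min
TDR = 2682 / 809 = 3.32


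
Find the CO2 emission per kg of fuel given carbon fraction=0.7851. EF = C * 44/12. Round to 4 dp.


EF = C_frac * (M_CO2 / M_C)
EF = 0.7851 * (44/12)
EF = 0.7851 * 3.666667 = 2.8787 kg_CO2/kg_fuel


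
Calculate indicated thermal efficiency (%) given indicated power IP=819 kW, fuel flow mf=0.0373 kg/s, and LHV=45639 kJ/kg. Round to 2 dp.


eta_ith = (IP / (mf * LHV)) * 100
Denominator = 0.0373 * 45639 = 1702.3347 kW
eta_ith = (819 / 1702.3347) * 100 = 48.11%


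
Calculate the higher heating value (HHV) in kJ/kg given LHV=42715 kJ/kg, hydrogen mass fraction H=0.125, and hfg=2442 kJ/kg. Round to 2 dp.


HHV = LHV + hfg * 9 * H
Water addition = 2442 * 9 * 0.125 = 2747.250 kJ/kg
HHV = 42715 + 2747.250 = 45462.25 kJ/kg


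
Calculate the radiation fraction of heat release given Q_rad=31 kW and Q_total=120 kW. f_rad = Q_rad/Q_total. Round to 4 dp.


f_rad = Q_rad / Q_total
f_rad = 31 / 120 = 0.2583


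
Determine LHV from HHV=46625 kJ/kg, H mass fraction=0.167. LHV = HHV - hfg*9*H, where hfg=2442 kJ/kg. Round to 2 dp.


LHV = HHV - hfg * 9 * H
Water correction = 2442 * 9 * 0.167 = 3670.326 kJ/kg
LHV = 46625 - 3670.326 = 42954.67 kJ/kg


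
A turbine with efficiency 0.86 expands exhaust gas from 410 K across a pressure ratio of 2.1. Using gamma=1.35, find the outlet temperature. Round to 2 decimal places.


T_out = T_in * (1 - eta * (1 - PR^(-(gamma-1)/gamma)))
Exponent = -(1.35-1)/1.35 = -0.25925926
PR^exp = 2.1^(-0.25925926) = 0.82501466
Factor = 1 - 0.86*(1 - 0.82501466) = 0.84951261
T_out = 410 * 0.84951261 = 348.30 K


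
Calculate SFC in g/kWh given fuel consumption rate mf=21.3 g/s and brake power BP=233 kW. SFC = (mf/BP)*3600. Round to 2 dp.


SFC = (mf / BP) * 3600
Rate = 21.3 / 233 = 0.091416 g/(s*kW)
SFC = 0.091416 * 3600 = 329.10 g/kWh


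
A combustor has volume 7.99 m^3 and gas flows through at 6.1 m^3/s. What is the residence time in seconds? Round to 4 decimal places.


tau = V / Q_flow
tau = 7.99 / 6.1 = 1.3098 s


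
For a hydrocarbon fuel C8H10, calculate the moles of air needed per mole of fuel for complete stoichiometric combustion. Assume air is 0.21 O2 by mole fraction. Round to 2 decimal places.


Balanced combustion: C8H10 + 10.5 O2 -> 8 CO2 + 5 H2O
O2 needed = C + H/4 = 8 + 10/4 = 10.50 moles
Air moles = O2 / 0.21 = 10.50 / 0.21 = 50.00 moles air


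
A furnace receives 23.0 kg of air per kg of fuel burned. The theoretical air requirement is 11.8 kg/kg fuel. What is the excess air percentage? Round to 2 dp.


Excess air = actual - stoichiometric = 23.0 - 11.8 = 11.20 kg/kg fuel
Excess air % = (excess / stoich) * 100 = (11.20 / 11.8) * 100 = 94.92%


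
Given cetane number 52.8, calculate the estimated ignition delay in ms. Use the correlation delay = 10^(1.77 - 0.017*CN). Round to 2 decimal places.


delay = 10^(1.77 - 0.017*CN)
Exponent = 1.77 - 0.017*52.8 = 0.8724
delay = 10^0.8724 = 7.45 ms


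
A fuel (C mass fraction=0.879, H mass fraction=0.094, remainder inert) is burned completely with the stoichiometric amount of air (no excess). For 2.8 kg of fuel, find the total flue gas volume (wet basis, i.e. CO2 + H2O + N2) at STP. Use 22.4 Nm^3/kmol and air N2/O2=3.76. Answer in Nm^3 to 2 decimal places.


Per kg fuel: CO2 = (C/12 kmol)*22.4 = (0.879/12)*22.4 = 1.64080 Nm^3
Per kg fuel: H2O = (H/2 kmol)*22.4 = (0.094/2)*22.4 = 1.05280 Nm^3
O2 needed per kg fuel = C/12 + H/4 = 0.879/12 + 0.094/4 = 0.09675000 kmol
Per kg fuel: N2 = O2*3.76*22.4 = 0.09675000*3.76*22.4 = 8.14867 Nm^3
Total per kg = 1.64080 + 1.05280 + 8.14867 = 10.84227 Nm^3
Total = 10.84227 * 2.8 = 30.36 Nm^3


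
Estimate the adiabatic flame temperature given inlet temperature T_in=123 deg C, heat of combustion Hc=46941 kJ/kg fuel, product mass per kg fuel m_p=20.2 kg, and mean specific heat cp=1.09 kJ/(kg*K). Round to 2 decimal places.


T_ad = T_in + Hc / (m_p * cp)
Denominator = 20.2 * 1.09 = 22.0180
Temperature rise = 46941 / 22.0180 = 2131.94 K
T_ad = 123 + 2131.94 = 2254.94 deg C


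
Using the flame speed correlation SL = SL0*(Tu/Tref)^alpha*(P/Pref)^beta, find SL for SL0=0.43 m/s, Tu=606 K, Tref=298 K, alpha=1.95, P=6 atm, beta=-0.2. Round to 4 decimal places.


SL = SL0 * (Tu/Tref)^alpha * (P/Pref)^beta
T ratio = 606/298 = 2.03355705
(T ratio)^alpha = 2.03355705^1.95 = 3.991167
(P/Pref)^beta = 6^(-0.2) = 0.698827
SL = 0.43 * 3.991167 * 0.698827 = 1.1993 m/s


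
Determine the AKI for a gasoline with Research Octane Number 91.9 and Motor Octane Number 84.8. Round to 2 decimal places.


AKI = (RON + MON) / 2
AKI = (91.9 + 84.8) / 2
AKI = 176.7 / 2 = 88.35


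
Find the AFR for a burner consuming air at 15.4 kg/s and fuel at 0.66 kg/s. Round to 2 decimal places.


AFR = m_air / m_fuel
AFR = 15.4 / 0.66 = 23.33


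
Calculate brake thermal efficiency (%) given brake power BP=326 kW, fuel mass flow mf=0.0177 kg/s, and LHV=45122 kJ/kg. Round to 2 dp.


eta_BTE = (BP / (mf * LHV)) * 100
Denominator = 0.0177 * 45122 = 798.6594 kW
eta_BTE = (326 / 798.6594) * 100 = 40.82%


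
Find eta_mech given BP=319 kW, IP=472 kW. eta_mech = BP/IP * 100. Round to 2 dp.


eta_mech = (BP / IP) * 100
Ratio = 319 / 472 = 0.6758
eta_mech = 0.6758 * 100 = 67.58%


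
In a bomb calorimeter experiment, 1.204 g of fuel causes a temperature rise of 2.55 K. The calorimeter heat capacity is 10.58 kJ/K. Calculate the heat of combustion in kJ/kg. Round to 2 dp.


Hc = C_cal * delta_T / m_fuel
Q_released = 10.58 * 2.55 = 26.9790 kJ
m_fuel = 1.204 g = 1.204/1000 kg = 0.001204 kg
Hc = 26.9790 / 0.001204 = 22407.81 kJ/kg


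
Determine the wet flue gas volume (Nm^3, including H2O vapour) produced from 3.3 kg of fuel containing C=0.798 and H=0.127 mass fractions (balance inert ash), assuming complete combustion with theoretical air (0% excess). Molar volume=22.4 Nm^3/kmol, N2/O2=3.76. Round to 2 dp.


Per kg fuel: CO2 = (C/12 kmol)*22.4 = (0.798/12)*22.4 = 1.48960 Nm^3
Per kg fuel: H2O = (H/2 kmol)*22.4 = (0.127/2)*22.4 = 1.42240 Nm^3
O2 needed per kg fuel = C/12 + H/4 = 0.798/12 + 0.127/4 = 0.09825000 kmol
Per kg fuel: N2 = O2*3.76*22.4 = 0.09825000*3.76*22.4 = 8.27501 Nm^3
Total per kg = 1.48960 + 1.42240 + 8.27501 = 11.18701 Nm^3
Total = 11.18701 * 3.3 = 36.92 Nm^3


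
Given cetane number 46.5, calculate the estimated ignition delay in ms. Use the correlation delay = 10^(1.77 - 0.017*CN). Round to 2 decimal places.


delay = 10^(1.77 - 0.017*CN)
Exponent = 1.77 - 0.017*46.5 = 0.9795
delay = 10^0.9795 = 9.54 ms


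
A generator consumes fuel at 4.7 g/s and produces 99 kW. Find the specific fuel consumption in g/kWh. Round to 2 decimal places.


SFC = (mf / BP) * 3600
Rate = 4.7 / 99 = 0.047475 g/(s*kW)
SFC = 0.047475 * 3600 = 170.91 g/kWh


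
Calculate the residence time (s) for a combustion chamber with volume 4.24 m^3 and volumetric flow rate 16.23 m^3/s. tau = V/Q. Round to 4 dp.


tau = V / Q_flow
tau = 4.24 / 16.23 = 0.2612 s


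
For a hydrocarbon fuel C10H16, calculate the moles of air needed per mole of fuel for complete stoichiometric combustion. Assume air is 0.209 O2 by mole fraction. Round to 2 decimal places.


Balanced combustion: C10H16 + 14 O2 -> 10 CO2 + 8 H2O
O2 needed = C + H/4 = 10 + 16/4 = 14.00 moles
Air moles = O2 / 0.209 = 14.00 / 0.209 = 66.99 moles air


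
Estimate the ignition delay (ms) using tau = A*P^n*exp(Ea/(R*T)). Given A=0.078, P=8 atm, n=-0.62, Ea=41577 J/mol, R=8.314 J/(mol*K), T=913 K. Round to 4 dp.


tau = A * P^n * exp(Ea/(R*T))
P^n = 8^(-0.62) = 0.27547628
Ea/(R*T) = 41577/(8.314*913) = 5.477373
exp(Ea/(R*T)) = 239.217563
tau = 0.078 * 0.27547628 * 239.217563 = 5.1401 ms


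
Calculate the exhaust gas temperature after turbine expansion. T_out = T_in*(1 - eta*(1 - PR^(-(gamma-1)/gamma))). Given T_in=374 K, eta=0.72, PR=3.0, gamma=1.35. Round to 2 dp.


T_out = T_in * (1 - eta * (1 - PR^(-(gamma-1)/gamma)))
Exponent = -(1.35-1)/1.35 = -0.25925926
PR^exp = 3.0^(-0.25925926) = 0.75214556
Factor = 1 - 0.72*(1 - 0.75214556) = 0.82154480
T_out = 374 * 0.82154480 = 307.26 K


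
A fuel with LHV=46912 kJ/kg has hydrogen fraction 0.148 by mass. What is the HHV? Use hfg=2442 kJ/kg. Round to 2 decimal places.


HHV = LHV + hfg * 9 * H
Water addition = 2442 * 9 * 0.148 = 3252.744 kJ/kg
HHV = 46912 + 3252.744 = 50164.74 kJ/kg


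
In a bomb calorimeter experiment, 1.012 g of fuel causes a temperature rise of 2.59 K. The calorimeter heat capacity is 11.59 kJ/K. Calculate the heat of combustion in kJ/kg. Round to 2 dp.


Hc = C_cal * delta_T / m_fuel
Q_released = 11.59 * 2.59 = 30.0181 kJ
m_fuel = 1.012 g = 1.012/1000 kg = 0.001012 kg
Hc = 30.0181 / 0.001012 = 29662.15 kJ/kg


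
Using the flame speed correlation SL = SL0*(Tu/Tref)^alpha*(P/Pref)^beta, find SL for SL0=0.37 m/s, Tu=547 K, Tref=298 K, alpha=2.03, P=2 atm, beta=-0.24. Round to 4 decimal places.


SL = SL0 * (Tu/Tref)^alpha * (P/Pref)^beta
T ratio = 547/298 = 1.83557047
(T ratio)^alpha = 1.83557047^2.03 = 3.431273
(P/Pref)^beta = 2^(-0.24) = 0.846745
SL = 0.37 * 3.431273 * 0.846745 = 1.0750 m/s


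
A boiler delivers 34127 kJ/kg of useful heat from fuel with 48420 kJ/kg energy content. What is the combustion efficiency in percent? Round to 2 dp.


Efficiency = (Q_useful / Q_fuel) * 100
Efficiency = (34127 / 48420) * 100
Efficiency = 0.7048 * 100 = 70.48%


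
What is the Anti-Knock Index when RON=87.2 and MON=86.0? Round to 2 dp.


AKI = (RON + MON) / 2
AKI = (87.2 + 86.0) / 2
AKI = 173.2 / 2 = 86.60


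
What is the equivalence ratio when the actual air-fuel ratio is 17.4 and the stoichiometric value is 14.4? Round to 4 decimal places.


phi = AFR_stoich / AFR_actual
phi = 14.4 / 17.4 = 0.8276


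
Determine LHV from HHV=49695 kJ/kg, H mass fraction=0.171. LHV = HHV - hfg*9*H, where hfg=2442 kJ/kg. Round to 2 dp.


LHV = HHV - hfg * 9 * H
Water correction = 2442 * 9 * 0.171 = 3758.238 kJ/kg
LHV = 49695 - 3758.238 = 45936.76 kJ/kg


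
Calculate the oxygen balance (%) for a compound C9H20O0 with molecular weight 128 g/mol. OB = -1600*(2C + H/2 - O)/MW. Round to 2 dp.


OB = -1600 * (2C + H/2 - O) / MW
Inner = 2*9 + 20/2 - 0 = 28.00
OB = -1600 * 28.00 / 128 = -350.00%


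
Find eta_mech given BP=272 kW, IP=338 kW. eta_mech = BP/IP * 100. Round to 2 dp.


eta_mech = (BP / IP) * 100
Ratio = 272 / 338 = 0.8047
eta_mech = 0.8047 * 100 = 80.47%


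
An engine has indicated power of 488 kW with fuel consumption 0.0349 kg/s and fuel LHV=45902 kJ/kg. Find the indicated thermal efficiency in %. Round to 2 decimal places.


eta_ith = (IP / (mf * LHV)) * 100
Denominator = 0.0349 * 45902 = 1601.9798 kW
eta_ith = (488 / 1601.9798) * 100 = 30.46%


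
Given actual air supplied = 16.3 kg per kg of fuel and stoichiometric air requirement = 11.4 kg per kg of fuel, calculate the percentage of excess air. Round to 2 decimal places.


Excess air = actual - stoichiometric = 16.3 - 11.4 = 4.90 kg/kg fuel
Excess air % = (excess / stoich) * 100 = (4.90 / 11.4) * 100 = 42.98%


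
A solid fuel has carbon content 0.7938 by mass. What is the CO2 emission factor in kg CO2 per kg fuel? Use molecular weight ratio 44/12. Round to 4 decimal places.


EF = C_frac * (M_CO2 / M_C)
EF = 0.7938 * (44/12)
EF = 0.7938 * 3.666667 = 2.9106 kg_CO2/kg_fuel


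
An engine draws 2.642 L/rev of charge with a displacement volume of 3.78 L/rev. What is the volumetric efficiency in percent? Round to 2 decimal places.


eta_v = (V_actual / V_disp) * 100
Ratio = 2.642 / 3.78 = 0.6989
eta_v = 0.6989 * 100 = 69.89%


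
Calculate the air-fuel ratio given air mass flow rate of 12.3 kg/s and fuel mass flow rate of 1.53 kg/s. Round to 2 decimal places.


AFR = m_air / m_fuel
AFR = 12.3 / 1.53 = 8.04


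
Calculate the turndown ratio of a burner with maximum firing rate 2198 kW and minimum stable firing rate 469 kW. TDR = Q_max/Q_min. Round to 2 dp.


TDR = Q_max / Q_min
TDR = 2198 / 469 = 4.69


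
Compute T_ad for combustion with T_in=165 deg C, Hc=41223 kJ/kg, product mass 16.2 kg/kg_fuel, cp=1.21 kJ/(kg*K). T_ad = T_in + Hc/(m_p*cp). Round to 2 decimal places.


T_ad = T_in + Hc / (m_p * cp)
Denominator = 16.2 * 1.21 = 19.6020
Temperature rise = 41223 / 19.6020 = 2103.00 K
T_ad = 165 + 2103.00 = 2268.00 deg C


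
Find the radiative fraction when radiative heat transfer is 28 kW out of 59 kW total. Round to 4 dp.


f_rad = Q_rad / Q_total
f_rad = 28 / 59 = 0.4746


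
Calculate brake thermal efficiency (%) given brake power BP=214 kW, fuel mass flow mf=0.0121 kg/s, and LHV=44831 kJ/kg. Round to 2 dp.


eta_BTE = (BP / (mf * LHV)) * 100
Denominator = 0.0121 * 44831 = 542.4551 kW
eta_BTE = (214 / 542.4551) * 100 = 39.45%


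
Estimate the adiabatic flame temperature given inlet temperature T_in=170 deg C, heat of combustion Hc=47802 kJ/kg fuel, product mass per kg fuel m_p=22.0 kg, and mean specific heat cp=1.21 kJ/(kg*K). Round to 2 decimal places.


T_ad = T_in + Hc / (m_p * cp)
Denominator = 22.0 * 1.21 = 26.6200
Temperature rise = 47802 / 26.6200 = 1795.72 K
T_ad = 170 + 1795.72 = 1965.72 deg C


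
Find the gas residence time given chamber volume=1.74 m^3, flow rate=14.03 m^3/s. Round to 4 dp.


tau = V / Q_flow
tau = 1.74 / 14.03 = 0.1240 s


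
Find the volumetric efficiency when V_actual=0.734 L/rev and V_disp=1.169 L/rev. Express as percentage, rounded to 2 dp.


eta_v = (V_actual / V_disp) * 100
Ratio = 0.734 / 1.169 = 0.6279
eta_v = 0.6279 * 100 = 62.79%


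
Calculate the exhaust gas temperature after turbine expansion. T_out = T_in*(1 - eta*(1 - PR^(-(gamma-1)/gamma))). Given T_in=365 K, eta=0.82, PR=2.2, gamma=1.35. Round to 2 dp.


T_out = T_in * (1 - eta * (1 - PR^(-(gamma-1)/gamma)))
Exponent = -(1.35-1)/1.35 = -0.25925926
PR^exp = 2.2^(-0.25925926) = 0.81512413
Factor = 1 - 0.82*(1 - 0.81512413) = 0.84840179
T_out = 365 * 0.84840179 = 309.67 K


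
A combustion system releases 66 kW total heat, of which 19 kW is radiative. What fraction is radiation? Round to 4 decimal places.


f_rad = Q_rad / Q_total
f_rad = 19 / 66 = 0.2879


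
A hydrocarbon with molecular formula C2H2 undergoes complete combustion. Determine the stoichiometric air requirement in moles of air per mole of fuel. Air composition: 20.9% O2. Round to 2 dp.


Balanced combustion: C2H2 + 2.5 O2 -> 2 CO2 + 1 H2O
O2 needed = C + H/4 = 2 + 2/4 = 2.50 moles
Air moles = O2 / 0.209 = 2.50 / 0.209 = 11.96 moles air


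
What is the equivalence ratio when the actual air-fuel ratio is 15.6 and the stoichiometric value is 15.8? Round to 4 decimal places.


phi = AFR_stoich / AFR_actual
phi = 15.8 / 15.6 = 1.0128


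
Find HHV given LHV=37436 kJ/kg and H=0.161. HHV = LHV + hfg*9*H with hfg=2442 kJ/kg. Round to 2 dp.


HHV = LHV + hfg * 9 * H
Water addition = 2442 * 9 * 0.161 = 3538.458 kJ/kg
HHV = 37436 + 3538.458 = 40974.46 kJ/kg


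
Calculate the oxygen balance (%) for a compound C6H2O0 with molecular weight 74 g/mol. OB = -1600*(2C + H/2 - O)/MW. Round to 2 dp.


OB = -1600 * (2C + H/2 - O) / MW
Inner = 2*6 + 2/2 - 0 = 13.00
OB = -1600 * 13.00 / 74 = -281.08%


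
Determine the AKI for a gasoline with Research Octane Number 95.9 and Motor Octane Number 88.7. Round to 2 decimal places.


AKI = (RON + MON) / 2
AKI = (95.9 + 88.7) / 2
AKI = 184.6 / 2 = 92.30


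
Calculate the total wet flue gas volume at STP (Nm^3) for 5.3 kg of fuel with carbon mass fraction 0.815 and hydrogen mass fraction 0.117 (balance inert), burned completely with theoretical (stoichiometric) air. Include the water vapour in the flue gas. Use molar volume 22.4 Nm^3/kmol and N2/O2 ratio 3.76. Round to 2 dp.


Per kg fuel: CO2 = (C/12 kmol)*22.4 = (0.815/12)*22.4 = 1.52133 Nm^3
Per kg fuel: H2O = (H/2 kmol)*22.4 = (0.117/2)*22.4 = 1.31040 Nm^3
O2 needed per kg fuel = C/12 + H/4 = 0.815/12 + 0.117/4 = 0.09716667 kmol
Per kg fuel: N2 = O2*3.76*22.4 = 0.09716667*3.76*22.4 = 8.18377 Nm^3
Total per kg = 1.52133 + 1.31040 + 8.18377 = 11.01550 Nm^3
Total = 11.01550 * 5.3 = 58.38 Nm^3


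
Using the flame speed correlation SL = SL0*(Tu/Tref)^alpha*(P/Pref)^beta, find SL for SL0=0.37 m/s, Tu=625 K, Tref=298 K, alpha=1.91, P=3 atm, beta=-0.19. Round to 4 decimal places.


SL = SL0 * (Tu/Tref)^alpha * (P/Pref)^beta
T ratio = 625/298 = 2.09731544
(T ratio)^alpha = 2.09731544^1.91 = 4.115075
(P/Pref)^beta = 3^(-0.19) = 0.811609
SL = 0.37 * 4.115075 * 0.811609 = 1.2357 m/s


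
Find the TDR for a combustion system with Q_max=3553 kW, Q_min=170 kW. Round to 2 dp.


TDR = Q_max / Q_min
TDR = 3553 / 170 = 20.90


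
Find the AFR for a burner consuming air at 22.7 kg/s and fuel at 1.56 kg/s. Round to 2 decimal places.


AFR = m_air / m_fuel
AFR = 22.7 / 1.56 = 14.55


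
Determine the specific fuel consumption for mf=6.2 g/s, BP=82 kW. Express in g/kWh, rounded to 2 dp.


SFC = (mf / BP) * 3600
Rate = 6.2 / 82 = 0.075610 g/(s*kW)
SFC = 0.075610 * 3600 = 272.20 g/kWh


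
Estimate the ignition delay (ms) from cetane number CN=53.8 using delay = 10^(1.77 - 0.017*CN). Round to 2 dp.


delay = 10^(1.77 - 0.017*CN)
Exponent = 1.77 - 0.017*53.8 = 0.8554
delay = 10^0.8554 = 7.17 ms


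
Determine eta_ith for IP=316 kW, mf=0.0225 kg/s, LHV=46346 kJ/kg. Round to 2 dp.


eta_ith = (IP / (mf * LHV)) * 100
Denominator = 0.0225 * 46346 = 1042.7850 kW
eta_ith = (316 / 1042.7850) * 100 = 30.30%


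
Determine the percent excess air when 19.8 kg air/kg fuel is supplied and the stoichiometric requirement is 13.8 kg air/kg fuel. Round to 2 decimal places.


Excess air = actual - stoichiometric = 19.8 - 13.8 = 6.00 kg/kg fuel
Excess air % = (excess / stoich) * 100 = (6.00 / 13.8) * 100 = 43.48%


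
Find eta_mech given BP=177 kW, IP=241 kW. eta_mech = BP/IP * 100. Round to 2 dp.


eta_mech = (BP / IP) * 100
Ratio = 177 / 241 = 0.7344
eta_mech = 0.7344 * 100 = 73.44%


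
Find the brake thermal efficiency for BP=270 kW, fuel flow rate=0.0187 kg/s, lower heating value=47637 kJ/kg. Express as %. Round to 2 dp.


eta_BTE = (BP / (mf * LHV)) * 100
Denominator = 0.0187 * 47637 = 890.8119 kW
eta_BTE = (270 / 890.8119) * 100 = 30.31%


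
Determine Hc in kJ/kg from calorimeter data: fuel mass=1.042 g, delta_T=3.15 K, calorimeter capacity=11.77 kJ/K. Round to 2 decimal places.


Hc = C_cal * delta_T / m_fuel
Q_released = 11.77 * 3.15 = 37.0755 kJ
m_fuel = 1.042 g = 1.042/1000 kg = 0.001042 kg
Hc = 37.0755 / 0.001042 = 35581.09 kJ/kg


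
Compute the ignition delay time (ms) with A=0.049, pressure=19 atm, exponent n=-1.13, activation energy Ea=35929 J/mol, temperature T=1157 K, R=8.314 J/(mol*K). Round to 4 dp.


tau = A * P^n * exp(Ea/(R*T))
P^n = 19^(-1.13) = 0.03589289
Ea/(R*T) = 35929/(8.314*1157) = 3.735096
exp(Ea/(R*T)) = 41.892041
tau = 0.049 * 0.03589289 * 41.892041 = 0.0737 ms


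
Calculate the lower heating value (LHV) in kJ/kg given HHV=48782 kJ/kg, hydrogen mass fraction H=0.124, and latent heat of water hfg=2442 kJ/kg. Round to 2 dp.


LHV = HHV - hfg * 9 * H
Water correction = 2442 * 9 * 0.124 = 2725.272 kJ/kg
LHV = 48782 - 2725.272 = 46056.73 kJ/kg


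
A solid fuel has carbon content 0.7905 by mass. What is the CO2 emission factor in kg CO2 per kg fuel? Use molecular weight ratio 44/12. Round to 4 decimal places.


EF = C_frac * (M_CO2 / M_C)
EF = 0.7905 * (44/12)
EF = 0.7905 * 3.666667 = 2.8985 kg_CO2/kg_fuel


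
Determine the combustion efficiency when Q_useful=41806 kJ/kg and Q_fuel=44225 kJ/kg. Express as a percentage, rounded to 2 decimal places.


Efficiency = (Q_useful / Q_fuel) * 100
Efficiency = (41806 / 44225) * 100
Efficiency = 0.9453 * 100 = 94.53%


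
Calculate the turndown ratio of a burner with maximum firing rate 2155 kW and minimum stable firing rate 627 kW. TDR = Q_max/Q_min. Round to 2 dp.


TDR = Q_max / Q_min
TDR = 2155 / 627 = 3.44


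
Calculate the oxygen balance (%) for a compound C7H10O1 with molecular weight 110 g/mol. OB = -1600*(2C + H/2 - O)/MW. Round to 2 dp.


OB = -1600 * (2C + H/2 - O) / MW
Inner = 2*7 + 10/2 - 1 = 18.00
OB = -1600 * 18.00 / 110 = -261.82%


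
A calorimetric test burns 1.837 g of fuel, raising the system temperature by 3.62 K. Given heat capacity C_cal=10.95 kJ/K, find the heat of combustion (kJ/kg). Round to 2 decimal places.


Hc = C_cal * delta_T / m_fuel
Q_released = 10.95 * 3.62 = 39.6390 kJ
m_fuel = 1.837 g = 1.837/1000 kg = 0.001837 kg
Hc = 39.6390 / 0.001837 = 21578.12 kJ/kg


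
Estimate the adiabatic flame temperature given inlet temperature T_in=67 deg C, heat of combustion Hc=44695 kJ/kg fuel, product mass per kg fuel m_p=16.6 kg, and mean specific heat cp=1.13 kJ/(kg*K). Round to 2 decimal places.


T_ad = T_in + Hc / (m_p * cp)
Denominator = 16.6 * 1.13 = 18.7580
Temperature rise = 44695 / 18.7580 = 2382.72 K
T_ad = 67 + 2382.72 = 2449.72 deg C


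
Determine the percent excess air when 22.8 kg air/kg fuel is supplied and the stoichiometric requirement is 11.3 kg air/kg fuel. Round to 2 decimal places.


Excess air = actual - stoichiometric = 22.8 - 11.3 = 11.50 kg/kg fuel
Excess air % = (excess / stoich) * 100 = (11.50 / 11.3) * 100 = 101.77%


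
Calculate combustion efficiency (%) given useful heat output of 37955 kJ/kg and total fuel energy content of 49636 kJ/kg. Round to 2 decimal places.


Efficiency = (Q_useful / Q_fuel) * 100
Efficiency = (37955 / 49636) * 100
Efficiency = 0.7647 * 100 = 76.47%


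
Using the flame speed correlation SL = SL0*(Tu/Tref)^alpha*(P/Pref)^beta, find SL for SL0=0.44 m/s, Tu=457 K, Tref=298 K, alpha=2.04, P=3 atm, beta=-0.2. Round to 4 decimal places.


SL = SL0 * (Tu/Tref)^alpha * (P/Pref)^beta
T ratio = 457/298 = 1.53355705
(T ratio)^alpha = 1.53355705^2.04 = 2.392367
(P/Pref)^beta = 3^(-0.2) = 0.802742
SL = 0.44 * 2.392367 * 0.802742 = 0.8450 m/s


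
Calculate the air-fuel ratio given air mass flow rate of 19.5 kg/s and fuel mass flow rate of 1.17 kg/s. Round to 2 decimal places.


AFR = m_air / m_fuel
AFR = 19.5 / 1.17 = 16.67


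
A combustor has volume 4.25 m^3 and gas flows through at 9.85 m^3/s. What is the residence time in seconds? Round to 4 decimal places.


tau = V / Q_flow
tau = 4.25 / 9.85 = 0.4315 s


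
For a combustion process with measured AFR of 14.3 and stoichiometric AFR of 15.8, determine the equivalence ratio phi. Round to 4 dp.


phi = AFR_stoich / AFR_actual
phi = 15.8 / 14.3 = 1.1049


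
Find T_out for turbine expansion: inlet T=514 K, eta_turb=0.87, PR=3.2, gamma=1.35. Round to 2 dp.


T_out = T_in * (1 - eta * (1 - PR^(-(gamma-1)/gamma)))
Exponent = -(1.35-1)/1.35 = -0.25925926
PR^exp = 3.2^(-0.25925926) = 0.73966521
Factor = 1 - 0.87*(1 - 0.73966521) = 0.77350873
T_out = 514 * 0.77350873 = 397.58 K


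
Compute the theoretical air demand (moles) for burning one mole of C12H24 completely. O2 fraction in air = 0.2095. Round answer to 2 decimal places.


Balanced combustion: C12H24 + 18 O2 -> 12 CO2 + 12 H2O
O2 needed = C + H/4 = 12 + 24/4 = 18.00 moles
Air moles = O2 / 0.2095 = 18.00 / 0.2095 = 85.92 moles air


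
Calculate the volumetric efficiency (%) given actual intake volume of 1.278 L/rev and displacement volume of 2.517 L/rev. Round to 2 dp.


eta_v = (V_actual / V_disp) * 100
Ratio = 1.278 / 2.517 = 0.5077
eta_v = 0.5077 * 100 = 50.77%


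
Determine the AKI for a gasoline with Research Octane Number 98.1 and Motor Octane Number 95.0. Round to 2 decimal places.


AKI = (RON + MON) / 2
AKI = (98.1 + 95.0) / 2
AKI = 193.1 / 2 = 96.55


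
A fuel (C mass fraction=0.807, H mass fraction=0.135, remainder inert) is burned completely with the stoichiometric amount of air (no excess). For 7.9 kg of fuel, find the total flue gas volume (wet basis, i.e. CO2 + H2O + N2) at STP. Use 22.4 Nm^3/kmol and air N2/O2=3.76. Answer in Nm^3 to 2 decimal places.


Per kg fuel: CO2 = (C/12 kmol)*22.4 = (0.807/12)*22.4 = 1.50640 Nm^3
Per kg fuel: H2O = (H/2 kmol)*22.4 = (0.135/2)*22.4 = 1.51200 Nm^3
O2 needed per kg fuel = C/12 + H/4 = 0.807/12 + 0.135/4 = 0.10100000 kmol
Per kg fuel: N2 = O2*3.76*22.4 = 0.10100000*3.76*22.4 = 8.50662 Nm^3
Total per kg = 1.50640 + 1.51200 + 8.50662 = 11.52502 Nm^3
Total = 11.52502 * 7.9 = 91.05 Nm^3


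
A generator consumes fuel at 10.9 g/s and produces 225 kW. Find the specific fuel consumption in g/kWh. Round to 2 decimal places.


SFC = (mf / BP) * 3600
Rate = 10.9 / 225 = 0.048444 g/(s*kW)
SFC = 0.048444 * 3600 = 174.40 g/kWh


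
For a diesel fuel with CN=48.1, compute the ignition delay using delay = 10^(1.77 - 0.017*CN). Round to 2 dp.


delay = 10^(1.77 - 0.017*CN)
Exponent = 1.77 - 0.017*48.1 = 0.9523
delay = 10^0.9523 = 8.96 ms


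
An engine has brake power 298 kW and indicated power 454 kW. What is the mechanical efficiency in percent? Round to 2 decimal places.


eta_mech = (BP / IP) * 100
Ratio = 298 / 454 = 0.6564
eta_mech = 0.6564 * 100 = 65.64%


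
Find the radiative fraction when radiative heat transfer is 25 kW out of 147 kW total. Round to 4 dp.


f_rad = Q_rad / Q_total
f_rad = 25 / 147 = 0.1701


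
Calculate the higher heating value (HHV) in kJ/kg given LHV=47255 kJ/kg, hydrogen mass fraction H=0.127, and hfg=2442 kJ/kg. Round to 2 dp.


HHV = LHV + hfg * 9 * H
Water addition = 2442 * 9 * 0.127 = 2791.206 kJ/kg
HHV = 47255 + 2791.206 = 50046.21 kJ/kg


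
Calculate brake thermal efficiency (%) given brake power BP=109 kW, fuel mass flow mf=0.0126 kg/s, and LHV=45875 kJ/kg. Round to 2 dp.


eta_BTE = (BP / (mf * LHV)) * 100
Denominator = 0.0126 * 45875 = 578.0250 kW
eta_BTE = (109 / 578.0250) * 100 = 18.86%


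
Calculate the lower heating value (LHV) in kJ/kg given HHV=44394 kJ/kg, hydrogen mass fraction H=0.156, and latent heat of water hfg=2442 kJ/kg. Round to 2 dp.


LHV = HHV - hfg * 9 * H
Water correction = 2442 * 9 * 0.156 = 3428.568 kJ/kg
LHV = 44394 - 3428.568 = 40965.43 kJ/kg


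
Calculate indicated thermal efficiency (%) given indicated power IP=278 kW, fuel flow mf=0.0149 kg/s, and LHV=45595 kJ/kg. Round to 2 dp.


eta_ith = (IP / (mf * LHV)) * 100
Denominator = 0.0149 * 45595 = 679.3655 kW
eta_ith = (278 / 679.3655) * 100 = 40.92%


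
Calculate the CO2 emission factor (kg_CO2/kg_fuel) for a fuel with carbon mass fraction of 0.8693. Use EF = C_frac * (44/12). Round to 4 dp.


EF = C_frac * (M_CO2 / M_C)
EF = 0.8693 * (44/12)
EF = 0.8693 * 3.666667 = 3.1874 kg_CO2/kg_fuel


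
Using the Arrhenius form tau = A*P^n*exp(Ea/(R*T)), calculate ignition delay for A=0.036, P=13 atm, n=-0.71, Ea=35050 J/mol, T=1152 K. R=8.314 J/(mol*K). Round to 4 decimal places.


tau = A * P^n * exp(Ea/(R*T))
P^n = 13^(-0.71) = 0.16184535
Ea/(R*T) = 35050/(8.314*1152) = 3.659532
exp(Ea/(R*T)) = 38.843151
tau = 0.036 * 0.16184535 * 38.843151 = 0.2263 ms


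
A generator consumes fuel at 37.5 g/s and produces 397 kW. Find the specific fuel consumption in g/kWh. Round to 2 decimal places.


SFC = (mf / BP) * 3600
Rate = 37.5 / 397 = 0.094458 g/(s*kW)
SFC = 0.094458 * 3600 = 340.05 g/kWh


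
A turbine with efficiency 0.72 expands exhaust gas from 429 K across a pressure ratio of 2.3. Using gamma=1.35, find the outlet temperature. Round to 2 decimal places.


T_out = T_in * (1 - eta * (1 - PR^(-(gamma-1)/gamma)))
Exponent = -(1.35-1)/1.35 = -0.25925926
PR^exp = 2.3^(-0.25925926) = 0.80578413
Factor = 1 - 0.72*(1 - 0.80578413) = 0.86016457
T_out = 429 * 0.86016457 = 369.01 K


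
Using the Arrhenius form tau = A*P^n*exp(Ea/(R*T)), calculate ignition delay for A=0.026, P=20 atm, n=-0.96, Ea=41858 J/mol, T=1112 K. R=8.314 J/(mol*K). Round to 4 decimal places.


tau = A * P^n * exp(Ea/(R*T))
P^n = 20^(-0.96) = 0.05636522
Ea/(R*T) = 41858/(8.314*1112) = 4.527554
exp(Ea/(R*T)) = 92.531977
tau = 0.026 * 0.05636522 * 92.531977 = 0.1356 ms


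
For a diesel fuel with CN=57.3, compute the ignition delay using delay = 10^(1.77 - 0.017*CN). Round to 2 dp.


delay = 10^(1.77 - 0.017*CN)
Exponent = 1.77 - 0.017*57.3 = 0.7959
delay = 10^0.7959 = 6.25 ms


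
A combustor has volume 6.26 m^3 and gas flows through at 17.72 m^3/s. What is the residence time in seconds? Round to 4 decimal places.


tau = V / Q_flow
tau = 6.26 / 17.72 = 0.3533 s


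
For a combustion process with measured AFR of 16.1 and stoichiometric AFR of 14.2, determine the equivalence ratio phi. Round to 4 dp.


phi = AFR_stoich / AFR_actual
phi = 14.2 / 16.1 = 0.8820


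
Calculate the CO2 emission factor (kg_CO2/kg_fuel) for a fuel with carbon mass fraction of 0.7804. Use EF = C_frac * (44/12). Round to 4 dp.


EF = C_frac * (M_CO2 / M_C)
EF = 0.7804 * (44/12)
EF = 0.7804 * 3.666667 = 2.8615 kg_CO2/kg_fuel


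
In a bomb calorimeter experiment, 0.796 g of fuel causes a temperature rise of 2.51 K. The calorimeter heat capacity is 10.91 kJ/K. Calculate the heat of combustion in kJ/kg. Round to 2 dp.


Hc = C_cal * delta_T / m_fuel
Q_released = 10.91 * 2.51 = 27.3841 kJ
m_fuel = 0.796 g = 0.796/1000 kg = 0.000796 kg
Hc = 27.3841 / 0.000796 = 34402.14 kJ/kg


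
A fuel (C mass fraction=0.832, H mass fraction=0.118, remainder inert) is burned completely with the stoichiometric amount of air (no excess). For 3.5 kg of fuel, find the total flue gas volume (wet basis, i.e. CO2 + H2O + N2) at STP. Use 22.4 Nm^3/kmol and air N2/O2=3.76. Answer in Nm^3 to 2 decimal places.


Per kg fuel: CO2 = (C/12 kmol)*22.4 = (0.832/12)*22.4 = 1.55307 Nm^3
Per kg fuel: H2O = (H/2 kmol)*22.4 = (0.118/2)*22.4 = 1.32160 Nm^3
O2 needed per kg fuel = C/12 + H/4 = 0.832/12 + 0.118/4 = 0.09883333 kmol
Per kg fuel: N2 = O2*3.76*22.4 = 0.09883333*3.76*22.4 = 8.32414 Nm^3
Total per kg = 1.55307 + 1.32160 + 8.32414 = 11.19881 Nm^3
Total = 11.19881 * 3.5 = 39.20 Nm^3


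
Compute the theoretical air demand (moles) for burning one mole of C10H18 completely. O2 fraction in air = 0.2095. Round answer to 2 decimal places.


Balanced combustion: C10H18 + 14.5 O2 -> 10 CO2 + 9 H2O
O2 needed = C + H/4 = 10 + 18/4 = 14.50 moles
Air moles = O2 / 0.2095 = 14.50 / 0.2095 = 69.21 moles air


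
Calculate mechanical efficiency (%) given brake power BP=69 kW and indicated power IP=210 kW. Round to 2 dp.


eta_mech = (BP / IP) * 100
Ratio = 69 / 210 = 0.3286
eta_mech = 0.3286 * 100 = 32.86%


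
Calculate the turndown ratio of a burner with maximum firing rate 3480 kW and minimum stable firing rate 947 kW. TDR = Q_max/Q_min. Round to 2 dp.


TDR = Q_max / Q_min
TDR = 3480 / 947 = 3.67


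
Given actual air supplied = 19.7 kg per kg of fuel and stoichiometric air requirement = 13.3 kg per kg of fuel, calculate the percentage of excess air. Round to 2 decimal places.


Excess air = actual - stoichiometric = 19.7 - 13.3 = 6.40 kg/kg fuel
Excess air % = (excess / stoich) * 100 = (6.40 / 13.3) * 100 = 48.12%


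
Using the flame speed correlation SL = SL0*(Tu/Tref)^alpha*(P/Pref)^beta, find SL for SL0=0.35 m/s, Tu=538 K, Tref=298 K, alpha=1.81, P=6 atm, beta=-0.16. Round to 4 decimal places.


SL = SL0 * (Tu/Tref)^alpha * (P/Pref)^beta
T ratio = 538/298 = 1.80536913
(T ratio)^alpha = 1.80536913^1.81 = 2.913295
(P/Pref)^beta = 6^(-0.16) = 0.750751
SL = 0.35 * 2.913295 * 0.750751 = 0.7655 m/s


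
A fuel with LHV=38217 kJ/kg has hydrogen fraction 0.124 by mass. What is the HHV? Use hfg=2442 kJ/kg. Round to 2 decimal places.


HHV = LHV + hfg * 9 * H
Water addition = 2442 * 9 * 0.124 = 2725.272 kJ/kg
HHV = 38217 + 2725.272 = 40942.27 kJ/kg
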